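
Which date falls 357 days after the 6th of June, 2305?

the 29th of May, 2306

Count 357 days after June 6, 2305:
Day-of-year of June 6, 2305: 157.
Day-of-year of May 29, 2306: 149.
2305 has 365 days, so 365 − 157 = 208 days remain in 2305.
Total: 208 + 149 = 357 days.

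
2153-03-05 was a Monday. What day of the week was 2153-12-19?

March 2153: 31 − 5 = 26 days remain.
Then April (30), May (31), June (30), July (31), August (31), September (30), October (31), November (30): 30 + 31 + 30 + 31 + 31 + 30 + 31 + 30 = 244 days.
December 1–19, 2153: 19 days.
Total: 26 + 244 + 19 = 289 days.
289 mod 7 = 2, so 2 days after Monday is Wednesday.

Wednesday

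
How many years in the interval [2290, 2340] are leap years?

Years divisible by 4: 2292, 2296, …, 2340 — 13 in all.
Of these, 2300 is divisible by 100 but not 400, so not leap.
Leap years: 13 − 1 = 12.

12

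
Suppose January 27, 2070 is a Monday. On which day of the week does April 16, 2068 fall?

Monday

Count forward from the earlier date (April 16, 2068) to the later (January 27, 2070):
April 2068: 30 − 16 = 14 days remain.
Then 20 full months totalling 610 days.
January 1–27, 2070: 27 days.
Total: 14 + 610 + 27 = 651 days.
651 is a multiple of 7, so April 16, 2068 falls on the same weekday: Monday.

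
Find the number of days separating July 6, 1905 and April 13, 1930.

9047

Day-of-year of July 6, 1905: 187.
Day-of-year of April 13, 1930: 103.
1905 has 365 days, so 365 − 187 = 178 days remain in 1905.
Full years 1906–1929: 18 common + 6 leap = 18×365 + 6×366 = 8766 days.
Total: 178 + 8766 + 103 = 9047 days.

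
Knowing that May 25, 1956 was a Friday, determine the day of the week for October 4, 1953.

Count forward from the earlier date (October 4, 1953) to the later (May 25, 1956):
Day-of-year of October 4, 1953: 277.
Day-of-year of May 25, 1956: 146.
1953 has 365 days, so 365 − 277 = 88 days remain in 1953.
Full years: 1954: 365; 1955: 365. Sum = 730.
Total: 88 + 730 + 146 = 964 days.
964 mod 7 = 5, so 5 days before Friday is Sunday.

Sunday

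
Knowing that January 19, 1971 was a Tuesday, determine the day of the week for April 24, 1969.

Thursday

Count forward from the earlier date (April 24, 1969) to the later (January 19, 1971):
April 1969: 30 − 24 = 6 days remain.
Then 20 full months totalling 610 days.
January 1–19, 1971: 19 days.
Total: 6 + 610 + 19 = 635 days.
635 mod 7 = 5, so 5 days before Tuesday is Thursday.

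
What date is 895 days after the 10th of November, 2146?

the 23rd of April, 2149

Count 895 days after November 10, 2146:
Day-of-year of November 10, 2146: 314.
Day-of-year of April 23, 2149: 113.
2146 has 365 days, so 365 − 314 = 51 days remain in 2146.
Full years: 2147: 365; 2148: 366. Sum = 731.
Total: 51 + 731 + 113 = 895 days.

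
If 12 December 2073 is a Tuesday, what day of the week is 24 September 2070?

Wednesday

Count forward from the earlier date (September 24, 2070) to the later (December 12, 2073):
Day-of-year of September 24, 2070: 267.
Day-of-year of December 12, 2073: 346.
2070 has 365 days, so 365 − 267 = 98 days remain in 2070.
Full years: 2071: 365; 2072: 366. Sum = 731.
Total: 98 + 731 + 346 = 1175 days.
1175 mod 7 = 6, so 6 days before Tuesday is Wednesday.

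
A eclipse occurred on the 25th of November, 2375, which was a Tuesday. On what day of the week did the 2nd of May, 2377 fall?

November 25, 2375 → November 25, 2376: 366 days (2376 is a leap year).
November 2376: 30 − 25 = 5 days remain.
Then December (31), January (31), February 2377 (28), March (31), April (30): 31 + 31 + 28 + 31 + 30 = 151 days.
May 1–2, 2377: 2 days.
Residual: 158 days.
Total: 524 days.
524 mod 7 = 6, so 6 days after Tuesday is Monday.

Monday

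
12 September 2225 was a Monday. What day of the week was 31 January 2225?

Count forward from the earlier date (January 31, 2225) to the later (September 12, 2225):
January 2225: 31 − 31 = 0 days remain.
Then February 2225 (28), March (31), April (30), May (31), June (30), July (31), August (31): 28 + 31 + 30 + 31 + 30 + 31 + 31 = 212 days.
September 1–12, 2225: 12 days.
Total: 0 + 212 + 12 = 224 days.
224 is a multiple of 7, so 31 January 2225 falls on the same weekday: Monday.

Monday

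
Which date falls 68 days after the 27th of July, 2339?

the 3rd of October, 2339

Count 68 days after July 27, 2339:
July 2339: 31 − 27 = 4 days remain.
Then August (31), September (30): 31 + 30 = 61 days.
October 1–3, 2339: 3 days.
Total: 4 + 61 + 3 = 68 days.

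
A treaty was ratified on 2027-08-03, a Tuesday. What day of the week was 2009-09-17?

Thursday

Count forward from the earlier date (September 17, 2009) to the later (August 3, 2027):
From September 17, 2009 to September 17, 2026: 17 years, of which 4 contain a Feb 29 — 13×365 + 4×366 = 6209 days.
September 2026: 30 − 17 = 13 days remain.
Then 10 full months totalling 304 days.
August 1–3, 2027: 3 days.
Residual: 320 days.
Total: 6529 days.
6529 mod 7 = 5, so 5 days before Tuesday is Thursday.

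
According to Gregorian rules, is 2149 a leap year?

2149 is not a leap year.

No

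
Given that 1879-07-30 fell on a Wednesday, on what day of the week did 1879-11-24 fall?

Monday

July 1879: 31 − 30 = 1 day remains.
Then August (31), September (30), October (31): 31 + 30 + 31 = 92 days.
November 1–24, 1879: 24 days.
Total: 1 + 92 + 24 = 117 days.
117 mod 7 = 5, so 5 days after Wednesday is Monday.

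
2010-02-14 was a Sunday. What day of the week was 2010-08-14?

February 2010: 28 − 14 = 14 days remain (2010 is not a leap year, so February has 28 days).
Then March (31), April (30), May (31), June (30), July (31): 31 + 30 + 31 + 30 + 31 = 153 days.
August 1–14, 2010: 14 days.
Total: 14 + 153 + 14 = 181 days.
181 mod 7 = 6, so 6 days after Sunday is Saturday.

Saturday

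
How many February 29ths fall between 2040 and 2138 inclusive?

24

Years divisible by 4: 2040, 2044, …, 2136 — 25 in all.
Of these, 2100 is divisible by 100 but not 400, so not leap.
Leap years: 25 − 1 = 24.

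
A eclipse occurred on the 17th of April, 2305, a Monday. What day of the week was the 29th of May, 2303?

Friday

Count forward from the earlier date (May 29, 2303) to the later (April 17, 2305):
May 29, 2303 → May 29, 2304: 366 days (2304 is a leap year).
May 2304: 31 − 29 = 2 days remain.
Then 10 full months totalling 304 days.
April 1–17, 2305: 17 days.
Residual: 323 days.
Total: 689 days.
689 mod 7 = 3, so 3 days before Monday is Friday.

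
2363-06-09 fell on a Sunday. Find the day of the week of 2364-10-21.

Wednesday

June 9, 2363 → June 9, 2364: 366 days (2364 is a leap year).
June 2364: 30 − 9 = 21 days remain.
Then July (31), August (31), September (30): 31 + 31 + 30 = 92 days.
October 1–21, 2364: 21 days.
Residual: 134 days.
Total: 500 days.
500 mod 7 = 3, so 3 days after Sunday is Wednesday.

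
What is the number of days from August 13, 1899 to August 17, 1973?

From August 13, 1899 to August 13, 1973: 74 years, of which 18 contain a Feb 29 — 56×365 + 18×366 = 27028 days.
(1900 is not a leap year (divisible by 100 but not 400).)
Within August 1973: 17 − 13 = 4 days.
Total: 27032 days.

27032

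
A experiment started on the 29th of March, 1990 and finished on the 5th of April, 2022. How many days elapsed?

Day-of-year of March 29, 1990: 88.
Day-of-year of April 5, 2022: 95.
1990 has 365 days, so 365 − 88 = 277 days remain in 1990.
Full years 1991–2021: 23 common + 8 leap = 23×365 + 8×366 = 11323 days.
Total: 277 + 11323 + 95 = 11695 days.

11695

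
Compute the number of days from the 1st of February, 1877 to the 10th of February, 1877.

Within February 1877: 10 − 1 = 9 days.

9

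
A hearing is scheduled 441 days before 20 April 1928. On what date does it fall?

4 February 1927

Count 441 days before April 20, 1928:
February 4, 1927 → February 4, 1928: 365 days.
February 1928: 29 − 4 = 25 days remain (1928 is a leap year, so February has 29 days).
Then March (31): 31 days.
April 1–20, 1928: 20 days.
Residual: 76 days.
Total: 441 days.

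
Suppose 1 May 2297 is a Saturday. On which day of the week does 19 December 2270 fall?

Monday

Count forward from the earlier date (December 19, 2270) to the later (May 1, 2297):
Day-of-year of December 19, 2270: 353.
Day-of-year of May 1, 2297: 121.
2270 has 365 days, so 365 − 353 = 12 days remain in 2270.
Full years 2271–2296: 19 common + 7 leap = 19×365 + 7×366 = 9497 days.
Total: 12 + 9497 + 121 = 9630 days.
9630 mod 7 = 5, so 5 days before Saturday is Monday.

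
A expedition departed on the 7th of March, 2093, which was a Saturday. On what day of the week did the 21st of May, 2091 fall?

Monday

Count forward from the earlier date (May 21, 2091) to the later (March 7, 2093):
May 21, 2091 → May 21, 2092: 366 days (2092 is a leap year).
May 2092: 31 − 21 = 10 days remain.
Then 9 full months totalling 273 days.
March 1–7, 2093: 7 days.
Residual: 290 days.
Total: 656 days.
656 mod 7 = 5, so 5 days before Saturday is Monday.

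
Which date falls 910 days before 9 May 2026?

11 November 2023

Count 910 days before May 9, 2026:
Day-of-year of November 11, 2023: 315.
Day-of-year of May 9, 2026: 129.
2023 has 365 days, so 365 − 315 = 50 days remain in 2023.
Full years: 2024: 366; 2025: 365. Sum = 731.
Total: 50 + 731 + 129 = 910 days.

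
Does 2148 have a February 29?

2148 is a leap year.

Yes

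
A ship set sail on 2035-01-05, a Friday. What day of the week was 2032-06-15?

Count forward from the earlier date (June 15, 2032) to the later (January 5, 2035):
June 15, 2032 → June 15, 2033: 365 days.
June 15, 2033 → June 15, 2034: 365 days.
June 2034: 30 − 15 = 15 days remain.
Then July (31), August (31), September (30), October (31), November (30), December (31): 31 + 31 + 30 + 31 + 30 + 31 = 184 days.
January 1–5, 2035: 5 days.
Residual: 204 days.
Total: 934 days.
934 mod 7 = 3, so 3 days before Friday is Tuesday.

Tuesday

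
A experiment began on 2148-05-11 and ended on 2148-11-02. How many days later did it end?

175

May 2148: 31 − 11 = 20 days remain.
Then June (30), July (31), August (31), September (30), October (31): 30 + 31 + 31 + 30 + 31 = 153 days.
November 1–2, 2148: 2 days.
Total: 20 + 153 + 2 = 175 days.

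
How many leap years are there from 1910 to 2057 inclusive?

Years divisible by 4: 1912, 1916, …, 2056 — 37 in all.
2000 is divisible by 400, so still leap.
No century exceptions apply. Count: 37.

37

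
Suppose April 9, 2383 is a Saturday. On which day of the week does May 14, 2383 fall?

Saturday

April 2383: 30 − 9 = 21 days remain.
May 1–14, 2383: 14 days.
Total: 21 + 14 = 35 days.
35 is a multiple of 7, so May 14, 2383 falls on the same weekday: Saturday.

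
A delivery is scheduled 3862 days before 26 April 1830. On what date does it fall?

29 September 1819

Count 3862 days before April 26, 1830:
From September 29, 1819 to September 29, 1829: 10 years, of which 3 contain a Feb 29 — 7×365 + 3×366 = 3653 days.
September 1829: 30 − 29 = 1 day remains.
Then October (31), November (30), December (31), January (31), February 1830 (28), March (31): 31 + 30 + 31 + 31 + 28 + 31 = 182 days.
April 1–26, 1830: 26 days.
Residual: 209 days.
Total: 3862 days.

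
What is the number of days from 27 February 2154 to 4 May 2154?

February 2154: 28 − 27 = 1 day remains (2154 is not a leap year, so February has 28 days).
Then March (31), April (30): 31 + 30 = 61 days.
May 1–4, 2154: 4 days.
Total: 1 + 61 + 4 = 66 days.

66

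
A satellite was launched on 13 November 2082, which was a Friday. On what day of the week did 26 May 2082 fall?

Tuesday

Count forward from the earlier date (May 26, 2082) to the later (November 13, 2082):
May 2082: 31 − 26 = 5 days remain.
Then June (30), July (31), August (31), September (30), October (31): 30 + 31 + 31 + 30 + 31 = 153 days.
November 1–13, 2082: 13 days.
Total: 5 + 153 + 13 = 171 days.
171 mod 7 = 3, so 3 days before Friday is Tuesday.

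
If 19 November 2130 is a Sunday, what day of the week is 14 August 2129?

Sunday

Count forward from the earlier date (August 14, 2129) to the later (November 19, 2130):
Day-of-year of August 14, 2129: 226.
Day-of-year of November 19, 2130: 323.
2129 has 365 days, so 365 − 226 = 139 days remain in 2129.
Total: 139 + 323 = 462 days.
462 is a multiple of 7, so 14 August 2129 falls on the same weekday: Sunday.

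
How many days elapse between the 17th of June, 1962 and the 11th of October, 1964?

June 17, 1962 → June 17, 1963: 365 days.
June 17, 1963 → June 17, 1964: 366 days (1964 is a leap year).
June 1964: 30 − 17 = 13 days remain.
Then July (31), August (31), September (30): 31 + 31 + 30 = 92 days.
October 1–11, 1964: 11 days.
Residual: 116 days.
Total: 847 days.

847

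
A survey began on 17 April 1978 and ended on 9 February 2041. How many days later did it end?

Day-of-year of April 17, 1978: 107.
Day-of-year of February 9, 2041: 40.
1978 has 365 days, so 365 − 107 = 258 days remain in 1978.
Full years 1979–2040: 46 common + 16 leap = 46×365 + 16×366 = 22646 days.
Total: 258 + 22646 + 40 = 22944 days.

22944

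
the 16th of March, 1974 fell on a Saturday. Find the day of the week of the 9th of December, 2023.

From March 16, 1974 to March 16, 2023: 49 years, of which 12 contain a Feb 29 — 37×365 + 12×366 = 17897 days.
(2000 is a leap year (divisible by 400).)
March 2023: 31 − 16 = 15 days remain.
Then April (30), May (31), June (30), July (31), August (31), September (30), October (31), November (30): 30 + 31 + 30 + 31 + 31 + 30 + 31 + 30 = 244 days.
December 1–9, 2023: 9 days.
Residual: 268 days.
Total: 18165 days.
18165 is a multiple of 7, so the 9th of December, 2023 falls on the same weekday: Saturday.

Saturday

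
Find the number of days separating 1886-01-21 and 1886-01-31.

Within January 1886: 31 − 21 = 10 days.

10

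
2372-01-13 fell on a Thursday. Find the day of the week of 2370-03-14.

Saturday

Count forward from the earlier date (March 14, 2370) to the later (January 13, 2372):
Day-of-year of March 14, 2370: 73.
Day-of-year of January 13, 2372: 13.
2370 has 365 days, so 365 − 73 = 292 days remain in 2370.
Full years: 2371: 365. Sum = 365.
Total: 292 + 365 + 13 = 670 days.
670 mod 7 = 5, so 5 days before Thursday is Saturday.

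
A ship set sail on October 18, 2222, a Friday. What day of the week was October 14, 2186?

Saturday

Count forward from the earlier date (October 14, 2186) to the later (October 18, 2222):
From October 14, 2186 to October 14, 2222: 36 years, of which 8 contain a Feb 29 — 28×365 + 8×366 = 13148 days.
(2200 is not a leap year (divisible by 100 but not 400).)
Within October 2222: 18 − 14 = 4 days.
Total: 13152 days.
13152 mod 7 = 6, so 6 days before Friday is Saturday.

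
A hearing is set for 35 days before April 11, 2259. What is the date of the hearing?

March 7, 2259

Count 35 days before April 11, 2259:
March 2259: 31 − 7 = 24 days remain.
April 1–11, 2259: 11 days.
Total: 24 + 11 = 35 days.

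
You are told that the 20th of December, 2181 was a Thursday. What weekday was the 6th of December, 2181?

Count forward from the earlier date (December 6, 2181) to the later (December 20, 2181):
Within December 2181: 20 − 6 = 14 days.
14 is a multiple of 7, so the 6th of December, 2181 falls on the same weekday: Thursday.

Thursday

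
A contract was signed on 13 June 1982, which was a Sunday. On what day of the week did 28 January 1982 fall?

Thursday

Count forward from the earlier date (January 28, 1982) to the later (June 13, 1982):
January 1982: 31 − 28 = 3 days remain.
Then February 1982 (28), March (31), April (30), May (31): 28 + 31 + 30 + 31 = 120 days.
June 1–13, 1982: 13 days.
Total: 3 + 120 + 13 = 136 days.
136 mod 7 = 3, so 3 days before Sunday is Thursday.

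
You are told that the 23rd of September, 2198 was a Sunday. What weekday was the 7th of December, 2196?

Wednesday

Count forward from the earlier date (December 7, 2196) to the later (September 23, 2198):
Day-of-year of December 7, 2196: 342.
Day-of-year of September 23, 2198: 266.
2196 has 366 days, so 366 − 342 = 24 days remain in 2196.
Full years: 2197: 365. Sum = 365.
Total: 24 + 365 + 266 = 655 days.
655 mod 7 = 4, so 4 days before Sunday is Wednesday.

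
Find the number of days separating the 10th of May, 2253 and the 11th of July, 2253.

62

May 2253: 31 − 10 = 21 days remain.
Then June (30): 30 days.
July 1–11, 2253: 11 days.
Total: 21 + 30 + 11 = 62 days.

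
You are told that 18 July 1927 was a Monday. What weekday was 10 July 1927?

Sunday

Count forward from the earlier date (July 10, 1927) to the later (July 18, 1927):
Within July 1927: 18 − 10 = 8 days.
8 mod 7 = 1, so 1 day before Monday is Sunday.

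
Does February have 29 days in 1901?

No

1901 is not a leap year.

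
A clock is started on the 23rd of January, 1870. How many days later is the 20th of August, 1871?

574

January 1870: 31 − 23 = 8 days remain.
Then 18 full months totalling 546 days.
August 1–20, 1871: 20 days.
Total: 8 + 546 + 20 = 574 days.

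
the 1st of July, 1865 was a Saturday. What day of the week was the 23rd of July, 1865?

Within July 1865: 23 − 1 = 22 days.
22 mod 7 = 1, so 1 day after Saturday is Sunday.

Sunday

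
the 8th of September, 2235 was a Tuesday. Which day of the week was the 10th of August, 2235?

Count forward from the earlier date (August 10, 2235) to the later (September 8, 2235):
August 2235: 31 − 10 = 21 days remain.
September 1–8, 2235: 8 days.
Total: 21 + 8 = 29 days.
29 mod 7 = 1, so 1 day before Tuesday is Monday.

Monday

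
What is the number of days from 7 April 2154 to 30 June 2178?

8850

From April 7, 2154 to April 7, 2178: 24 years, of which 6 contain a Feb 29 — 18×365 + 6×366 = 8766 days.
April 2178: 30 − 7 = 23 days remain.
Then May (31): 31 days.
June 1–30, 2178: 30 days.
Residual: 84 days.
Total: 8850 days.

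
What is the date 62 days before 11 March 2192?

9 January 2192

Count 62 days before March 11, 2192:
January 2192: 31 − 9 = 22 days remain.
Then February 2192 (29): 29 days.
March 1–11, 2192: 11 days.
Total: 22 + 29 + 11 = 62 days.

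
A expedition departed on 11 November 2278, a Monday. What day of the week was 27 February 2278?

Wednesday

Count forward from the earlier date (February 27, 2278) to the later (November 11, 2278):
February 2278: 28 − 27 = 1 day remains (2278 is not a leap year, so February has 28 days).
Then March (31), April (30), May (31), June (30), July (31), August (31), September (30), October (31): 31 + 30 + 31 + 30 + 31 + 31 + 30 + 31 = 245 days.
November 1–11, 2278: 11 days.
Total: 1 + 245 + 11 = 257 days.
257 mod 7 = 5, so 5 days before Monday is Wednesday.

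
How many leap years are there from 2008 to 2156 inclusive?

37

Years divisible by 4: 2008, 2012, …, 2156 — 38 in all.
Of these, 2100 is divisible by 100 but not 400, so not leap.
Leap years: 38 − 1 = 37.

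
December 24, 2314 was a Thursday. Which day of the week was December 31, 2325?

Day-of-year of December 24, 2314: 358.
Day-of-year of December 31, 2325: 365.
2314 has 365 days, so 365 − 358 = 7 days remain in 2314.
Full years 2315–2324: 7 common + 3 leap = 7×365 + 3×366 = 3653 days.
Total: 7 + 3653 + 365 = 4025 days.
4025 is a multiple of 7, so December 31, 2325 falls on the same weekday: Thursday.

Thursday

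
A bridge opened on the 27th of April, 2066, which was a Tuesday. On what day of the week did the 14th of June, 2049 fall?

Count forward from the earlier date (June 14, 2049) to the later (April 27, 2066):
Day-of-year of June 14, 2049: 165.
Day-of-year of April 27, 2066: 117.
2049 has 365 days, so 365 − 165 = 200 days remain in 2049.
Full years 2050–2065: 12 common + 4 leap = 12×365 + 4×366 = 5844 days.
Total: 200 + 5844 + 117 = 6161 days.
6161 mod 7 = 1, so 1 day before Tuesday is Monday.

Monday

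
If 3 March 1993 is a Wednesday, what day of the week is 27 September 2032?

Day-of-year of March 3, 1993: 62.
Day-of-year of September 27, 2032: 271.
1993 has 365 days, so 365 − 62 = 303 days remain in 1993.
Full years 1994–2031: 29 common + 9 leap = 29×365 + 9×366 = 13879 days.
Total: 303 + 13879 + 271 = 14453 days.
14453 mod 7 = 5, so 5 days after Wednesday is Monday.

Monday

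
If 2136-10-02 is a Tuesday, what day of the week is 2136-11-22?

October 2136: 31 − 2 = 29 days remain.
November 1–22, 2136: 22 days.
Total: 29 + 22 = 51 days.
51 mod 7 = 2, so 2 days after Tuesday is Thursday.

Thursday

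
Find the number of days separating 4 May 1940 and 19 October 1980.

Day-of-year of May 4, 1940: 125.
Day-of-year of October 19, 1980: 293.
1940 has 366 days, so 366 − 125 = 241 days remain in 1940.
Full years 1941–1979: 30 common + 9 leap = 30×365 + 9×366 = 14244 days.
Total: 241 + 14244 + 293 = 14778 days.

14778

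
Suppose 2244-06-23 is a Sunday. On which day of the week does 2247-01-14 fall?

June 23, 2244 → June 23, 2245: 365 days.
June 23, 2245 → June 23, 2246: 365 days.
June 2246: 30 − 23 = 7 days remain.
Then July (31), August (31), September (30), October (31), November (30), December (31): 31 + 31 + 30 + 31 + 30 + 31 = 184 days.
January 1–14, 2247: 14 days.
Residual: 205 days.
Total: 935 days.
935 mod 7 = 4, so 4 days after Sunday is Thursday.

Thursday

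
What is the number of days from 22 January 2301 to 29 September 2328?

10112

Day-of-year of January 22, 2301: 22.
Day-of-year of September 29, 2328: 273.
2301 has 365 days, so 365 − 22 = 343 days remain in 2301.
Full years 2302–2327: 20 common + 6 leap = 20×365 + 6×366 = 9496 days.
Total: 343 + 9496 + 273 = 10112 days.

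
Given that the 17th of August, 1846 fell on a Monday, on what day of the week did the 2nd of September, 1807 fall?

Wednesday

Count forward from the earlier date (September 2, 1807) to the later (August 17, 1846):
Day-of-year of September 2, 1807: 245.
Day-of-year of August 17, 1846: 229.
1807 has 365 days, so 365 − 245 = 120 days remain in 1807.
Full years 1808–1845: 28 common + 10 leap = 28×365 + 10×366 = 13880 days.
Total: 120 + 13880 + 229 = 14229 days.
14229 mod 7 = 5, so 5 days before Monday is Wednesday.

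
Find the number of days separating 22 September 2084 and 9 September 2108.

From September 22, 2084 to September 22, 2107: 23 years, of which 4 contain a Feb 29 — 19×365 + 4×366 = 8399 days.
(2100 is not a leap year (divisible by 100 but not 400).)
September 2107: 30 − 22 = 8 days remain.
Then 11 full months totalling 336 days.
September 1–9, 2108: 9 days.
Residual: 353 days.
Total: 8752 days.

8752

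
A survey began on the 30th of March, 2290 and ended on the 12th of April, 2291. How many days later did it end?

March 30, 2290 → March 30, 2291: 365 days.
March 2291: 31 − 30 = 1 day remains.
April 1–12, 2291: 12 days.
Residual: 13 days.
Total: 378 days.

378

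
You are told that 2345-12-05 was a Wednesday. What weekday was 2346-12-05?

Thursday

December 2345: 31 − 5 = 26 days remain.
Then 11 full months totalling 334 days.
December 1–5, 2346: 5 days.
Total: 26 + 334 + 5 = 365 days.
365 mod 7 = 1, so 1 day after Wednesday is Thursday.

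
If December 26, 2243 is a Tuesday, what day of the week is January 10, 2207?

Count forward from the earlier date (January 10, 2207) to the later (December 26, 2243):
From January 10, 2207 to January 10, 2243: 36 years, of which 9 contain a Feb 29 — 27×365 + 9×366 = 13149 days.
January 2243: 31 − 10 = 21 days remain.
Then 10 full months totalling 303 days.
December 1–26, 2243: 26 days.
Residual: 350 days.
Total: 13499 days.
13499 mod 7 = 3, so 3 days before Tuesday is Saturday.

Saturday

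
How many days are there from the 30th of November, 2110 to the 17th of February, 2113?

Day-of-year of November 30, 2110: 334.
Day-of-year of February 17, 2113: 48.
2110 has 365 days, so 365 − 334 = 31 days remain in 2110.
Full years: 2111: 365; 2112: 366. Sum = 731.
Total: 31 + 731 + 48 = 810 days.

810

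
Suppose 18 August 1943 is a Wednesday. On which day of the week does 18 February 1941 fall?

Count forward from the earlier date (February 18, 1941) to the later (August 18, 1943):
February 18, 1941 → February 18, 1942: 365 days.
February 18, 1942 → February 18, 1943: 365 days.
February 1943: 28 − 18 = 10 days remain (1943 is not a leap year, so February has 28 days).
Then March (31), April (30), May (31), June (30), July (31): 31 + 30 + 31 + 30 + 31 = 153 days.
August 1–18, 1943: 18 days.
Residual: 181 days.
Total: 911 days.
911 mod 7 = 1, so 1 day before Wednesday is Tuesday.

Tuesday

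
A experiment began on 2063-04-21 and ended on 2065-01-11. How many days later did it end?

Day-of-year of April 21, 2063: 111.
Day-of-year of January 11, 2065: 11.
2063 has 365 days, so 365 − 111 = 254 days remain in 2063.
Full years: 2064: 366. Sum = 366.
Total: 254 + 366 + 11 = 631 days.

631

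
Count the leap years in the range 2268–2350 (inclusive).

Years divisible by 4: 2268, 2272, …, 2348 — 21 in all.
Of these, 2300 is divisible by 100 but not 400, so not leap.
Leap years: 21 − 1 = 20.

20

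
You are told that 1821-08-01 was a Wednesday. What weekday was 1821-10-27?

August 1821: 31 − 1 = 30 days remain.
Then September (30): 30 days.
October 1–27, 1821: 27 days.
Total: 30 + 30 + 27 = 87 days.
87 mod 7 = 3, so 3 days after Wednesday is Saturday.

Saturday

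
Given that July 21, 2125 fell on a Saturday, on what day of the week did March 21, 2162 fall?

Sunday

Day-of-year of July 21, 2125: 202.
Day-of-year of March 21, 2162: 80.
2125 has 365 days, so 365 − 202 = 163 days remain in 2125.
Full years 2126–2161: 27 common + 9 leap = 27×365 + 9×366 = 13149 days.
Total: 163 + 13149 + 80 = 13392 days.
13392 mod 7 = 1, so 1 day after Saturday is Sunday.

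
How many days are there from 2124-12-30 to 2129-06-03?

Day-of-year of December 30, 2124: 365.
Day-of-year of June 3, 2129: 154.
2124 has 366 days, so 366 − 365 = 1 days remain in 2124.
Full years: 2125: 365; 2126: 365; 2127: 365; 2128: 366. Sum = 1461.
Total: 1 + 1461 + 154 = 1616 days.

1616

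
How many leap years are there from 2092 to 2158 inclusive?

16

Years divisible by 4: 2092, 2096, …, 2156 — 17 in all.
Of these, 2100 is divisible by 100 but not 400, so not leap.
Leap years: 17 − 1 = 16.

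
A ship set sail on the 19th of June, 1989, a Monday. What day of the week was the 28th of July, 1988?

Count forward from the earlier date (July 28, 1988) to the later (June 19, 1989):
July 1988: 31 − 28 = 3 days remain.
Then 10 full months totalling 304 days.
June 1–19, 1989: 19 days.
Residual: 326 days.
Total: 326 days.
326 mod 7 = 4, so 4 days before Monday is Thursday.

Thursday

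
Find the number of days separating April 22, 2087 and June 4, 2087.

April 2087: 30 − 22 = 8 days remain.
Then May (31): 31 days.
June 1–4, 2087: 4 days.
Total: 8 + 31 + 4 = 43 days.

43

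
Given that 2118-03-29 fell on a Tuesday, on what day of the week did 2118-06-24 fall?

Friday

March 2118: 31 − 29 = 2 days remain.
Then April (30), May (31): 30 + 31 = 61 days.
June 1–24, 2118: 24 days.
Total: 2 + 61 + 24 = 87 days.
87 mod 7 = 3, so 3 days after Tuesday is Friday.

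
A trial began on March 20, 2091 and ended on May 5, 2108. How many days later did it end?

6255

Day-of-year of March 20, 2091: 79.
Day-of-year of May 5, 2108: 126.
2091 has 365 days, so 365 − 79 = 286 days remain in 2091.
Full years 2092–2107: 13 common + 3 leap = 13×365 + 3×366 = 5843 days.
Total: 286 + 5843 + 126 = 6255 days.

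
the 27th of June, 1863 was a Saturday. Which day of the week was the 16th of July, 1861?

Count forward from the earlier date (July 16, 1861) to the later (June 27, 1863):
Day-of-year of July 16, 1861: 197.
Day-of-year of June 27, 1863: 178.
1861 has 365 days, so 365 − 197 = 168 days remain in 1861.
Full years: 1862: 365. Sum = 365.
Total: 168 + 365 + 178 = 711 days.
711 mod 7 = 4, so 4 days before Saturday is Tuesday.

Tuesday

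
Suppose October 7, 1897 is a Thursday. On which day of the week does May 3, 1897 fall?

Monday

Count forward from the earlier date (May 3, 1897) to the later (October 7, 1897):
May 1897: 31 − 3 = 28 days remain.
Then June (30), July (31), August (31), September (30): 30 + 31 + 31 + 30 = 122 days.
October 1–7, 1897: 7 days.
Total: 28 + 122 + 7 = 157 days.
157 mod 7 = 3, so 3 days before Thursday is Monday.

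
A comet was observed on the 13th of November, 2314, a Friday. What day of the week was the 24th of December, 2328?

From November 13, 2314 to November 13, 2328: 14 years, of which 4 contain a Feb 29 — 10×365 + 4×366 = 5114 days.
November 2328: 30 − 13 = 17 days remain.
December 1–24, 2328: 24 days.
Residual: 41 days.
Total: 5155 days.
5155 mod 7 = 3, so 3 days after Friday is Monday.

Monday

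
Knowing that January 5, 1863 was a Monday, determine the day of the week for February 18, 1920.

Wednesday

From January 5, 1863 to January 5, 1920: 57 years, of which 13 contain a Feb 29 — 44×365 + 13×366 = 20818 days.
(1900 is not a leap year (divisible by 100 but not 400).)
January 1920: 31 − 5 = 26 days remain.
February 1–18, 1920: 18 days (1920 is a leap year).
Residual: 44 days.
Total: 20862 days.
20862 mod 7 = 2, so 2 days after Monday is Wednesday.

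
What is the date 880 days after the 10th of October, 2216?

the 9th of March, 2219

Count 880 days after October 10, 2216:
Day-of-year of October 10, 2216: 284.
Day-of-year of March 9, 2219: 68.
2216 has 366 days, so 366 − 284 = 82 days remain in 2216.
Full years: 2217: 365; 2218: 365. Sum = 730.
Total: 82 + 730 + 68 = 880 days.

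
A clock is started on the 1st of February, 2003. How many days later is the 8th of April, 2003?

February 2003: 28 − 1 = 27 days remain (2003 is not a leap year, so February has 28 days).
Then March (31): 31 days.
April 1–8, 2003: 8 days.
Total: 27 + 31 + 8 = 66 days.

66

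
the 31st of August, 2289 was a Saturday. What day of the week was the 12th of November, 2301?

From August 31, 2289 to August 31, 2301: 12 years, of which 2 contain a Feb 29 — 10×365 + 2×366 = 4382 days.
(2300 is not a leap year (divisible by 100 but not 400).)
August 2301: 31 − 31 = 0 days remain.
Then September (30), October (31): 30 + 31 = 61 days.
November 1–12, 2301: 12 days.
Residual: 73 days.
Total: 4455 days.
4455 mod 7 = 3, so 3 days after Saturday is Tuesday.

Tuesday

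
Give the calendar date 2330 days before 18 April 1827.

30 November 1820

Count 2330 days before April 18, 1827:
Day-of-year of November 30, 1820: 335.
Day-of-year of April 18, 1827: 108.
1820 has 366 days, so 366 − 335 = 31 days remain in 1820.
Full years: 1821: 365; 1822: 365; 1823: 365; 1824: 366; 1825: 365; 1826: 365. Sum = 2191.
Total: 31 + 2191 + 108 = 2330 days.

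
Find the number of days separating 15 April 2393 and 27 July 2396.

1199

Day-of-year of April 15, 2393: 105.
Day-of-year of July 27, 2396: 209.
2393 has 365 days, so 365 − 105 = 260 days remain in 2393.
Full years: 2394: 365; 2395: 365. Sum = 730.
Total: 260 + 730 + 209 = 1199 days.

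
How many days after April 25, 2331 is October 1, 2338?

2716

Day-of-year of April 25, 2331: 115.
Day-of-year of October 1, 2338: 274.
2331 has 365 days, so 365 − 115 = 250 days remain in 2331.
Full years: 2332: 366; 2333: 365; 2334: 365; 2335: 365; 2336: 366; 2337: 365. Sum = 2192.
Total: 250 + 2192 + 274 = 2716 days.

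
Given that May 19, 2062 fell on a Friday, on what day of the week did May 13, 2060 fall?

Thursday

Count forward from the earlier date (May 13, 2060) to the later (May 19, 2062):
May 2060: 31 − 13 = 18 days remain.
Then 23 full months totalling 699 days.
May 1–19, 2062: 19 days.
Total: 18 + 699 + 19 = 736 days.
736 mod 7 = 1, so 1 day before Friday is Thursday.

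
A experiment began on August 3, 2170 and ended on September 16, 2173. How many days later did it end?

Day-of-year of August 3, 2170: 215.
Day-of-year of September 16, 2173: 259.
2170 has 365 days, so 365 − 215 = 150 days remain in 2170.
Full years: 2171: 365; 2172: 366. Sum = 731.
Total: 150 + 731 + 259 = 1140 days.

1140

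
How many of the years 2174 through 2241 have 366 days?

16

Years divisible by 4: 2176, 2180, …, 2240 — 17 in all.
Of these, 2200 is divisible by 100 but not 400, so not leap.
Leap years: 17 − 1 = 16.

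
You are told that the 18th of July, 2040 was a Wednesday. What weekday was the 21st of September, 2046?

Friday

Day-of-year of July 18, 2040: 200.
Day-of-year of September 21, 2046: 264.
2040 has 366 days, so 366 − 200 = 166 days remain in 2040.
Full years: 2041: 365; 2042: 365; 2043: 365; 2044: 366; 2045: 365. Sum = 1826.
Total: 166 + 1826 + 264 = 2256 days.
2256 mod 7 = 2, so 2 days after Wednesday is Friday.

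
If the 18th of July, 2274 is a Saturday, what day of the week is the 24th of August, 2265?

Count forward from the earlier date (August 24, 2265) to the later (July 18, 2274):
Day-of-year of August 24, 2265: 236.
Day-of-year of July 18, 2274: 199.
2265 has 365 days, so 365 − 236 = 129 days remain in 2265.
Full years 2266–2273: 6 common + 2 leap = 6×365 + 2×366 = 2922 days.
Total: 129 + 2922 + 199 = 3250 days.
3250 mod 7 = 2, so 2 days before Saturday is Thursday.

Thursday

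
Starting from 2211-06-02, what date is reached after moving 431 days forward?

2212-08-06

Count 431 days after June 2, 2211:
June 2211: 30 − 2 = 28 days remain.
Then 13 full months totalling 397 days.
August 1–6, 2212: 6 days.
Total: 28 + 397 + 6 = 431 days.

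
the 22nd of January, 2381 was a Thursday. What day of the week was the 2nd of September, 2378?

Count forward from the earlier date (September 2, 2378) to the later (January 22, 2381):
September 2, 2378 → September 2, 2379: 365 days.
September 2, 2379 → September 2, 2380: 366 days (2380 is a leap year).
September 2380: 30 − 2 = 28 days remain.
Then October (31), November (30), December (31): 31 + 30 + 31 = 92 days.
January 1–22, 2381: 22 days.
Residual: 142 days.
Total: 873 days.
873 mod 7 = 5, so 5 days before Thursday is Saturday.

Saturday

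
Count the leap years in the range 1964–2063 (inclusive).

Years divisible by 4: 1964, 1968, …, 2060 — 25 in all.
2000 is divisible by 400, so still leap.
No century exceptions apply. Count: 25.

25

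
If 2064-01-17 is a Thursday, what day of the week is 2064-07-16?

January 2064: 31 − 17 = 14 days remain.
Then February 2064 (29), March (31), April (30), May (31), June (30): 29 + 31 + 30 + 31 + 30 = 151 days.
July 1–16, 2064: 16 days.
Total: 14 + 151 + 16 = 181 days.
181 mod 7 = 6, so 6 days after Thursday is Wednesday.

Wednesday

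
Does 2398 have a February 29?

No

2398 is not a leap year.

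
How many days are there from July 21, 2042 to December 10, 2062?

7447

From July 21, 2042 to July 21, 2062: 20 years, of which 5 contain a Feb 29 — 15×365 + 5×366 = 7305 days.
July 2062: 31 − 21 = 10 days remain.
Then August (31), September (30), October (31), November (30): 31 + 30 + 31 + 30 = 122 days.
December 1–10, 2062: 10 days.
Residual: 142 days.
Total: 7447 days.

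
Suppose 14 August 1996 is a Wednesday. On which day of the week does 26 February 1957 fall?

Tuesday

Count forward from the earlier date (February 26, 1957) to the later (August 14, 1996):
Day-of-year of February 26, 1957: 57.
Day-of-year of August 14, 1996: 227.
1957 has 365 days, so 365 − 57 = 308 days remain in 1957.
Full years 1958–1995: 29 common + 9 leap = 29×365 + 9×366 = 13879 days.
Total: 308 + 13879 + 227 = 14414 days.
14414 mod 7 = 1, so 1 day before Wednesday is Tuesday.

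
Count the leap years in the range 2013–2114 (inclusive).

24

Years divisible by 4: 2016, 2020, …, 2112 — 25 in all.
Of these, 2100 is divisible by 100 but not 400, so not leap.
Leap years: 25 − 1 = 24.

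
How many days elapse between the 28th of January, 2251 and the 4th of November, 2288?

13795

Day-of-year of January 28, 2251: 28.
Day-of-year of November 4, 2288: 309.
2251 has 365 days, so 365 − 28 = 337 days remain in 2251.
Full years 2252–2287: 27 common + 9 leap = 27×365 + 9×366 = 13149 days.
Total: 337 + 13149 + 309 = 13795 days.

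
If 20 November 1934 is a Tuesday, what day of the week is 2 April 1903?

Thursday

Count forward from the earlier date (April 2, 1903) to the later (November 20, 1934):
Day-of-year of April 2, 1903: 92.
Day-of-year of November 20, 1934: 324.
1903 has 365 days, so 365 − 92 = 273 days remain in 1903.
Full years 1904–1933: 22 common + 8 leap = 22×365 + 8×366 = 10958 days.
Total: 273 + 10958 + 324 = 11555 days.
11555 mod 7 = 5, so 5 days before Tuesday is Thursday.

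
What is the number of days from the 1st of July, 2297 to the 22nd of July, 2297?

Within July 2297: 22 − 1 = 21 days.

21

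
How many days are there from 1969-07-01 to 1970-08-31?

426

July 1969: 31 − 1 = 30 days remain.
Then 12 full months totalling 365 days.
August 1–31, 1970: 31 days.
Total: 30 + 365 + 31 = 426 days.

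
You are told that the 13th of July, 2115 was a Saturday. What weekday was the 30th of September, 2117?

Day-of-year of July 13, 2115: 194.
Day-of-year of September 30, 2117: 273.
2115 has 365 days, so 365 − 194 = 171 days remain in 2115.
Full years: 2116: 366. Sum = 366.
Total: 171 + 366 + 273 = 810 days.
810 mod 7 = 5, so 5 days after Saturday is Thursday.

Thursday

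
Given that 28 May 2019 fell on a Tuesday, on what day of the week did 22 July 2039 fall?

Friday

From May 28, 2019 to May 28, 2039: 20 years, of which 5 contain a Feb 29 — 15×365 + 5×366 = 7305 days.
May 2039: 31 − 28 = 3 days remain.
Then June (30): 30 days.
July 1–22, 2039: 22 days.
Residual: 55 days.
Total: 7360 days.
7360 mod 7 = 3, so 3 days after Tuesday is Friday.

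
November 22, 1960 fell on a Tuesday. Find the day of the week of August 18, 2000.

Friday

From November 22, 1960 to November 22, 1999: 39 years, of which 9 contain a Feb 29 — 30×365 + 9×366 = 14244 days.
November 1999: 30 − 22 = 8 days remain.
Then December (31), January (31), February 2000 (29), March (31), April (30), May (31), June (30), July (31): 31 + 31 + 29 + 31 + 30 + 31 + 30 + 31 = 244 days.
August 1–18, 2000: 18 days.
Residual: 270 days.
Total: 14514 days.
14514 mod 7 = 3, so 3 days after Tuesday is Friday.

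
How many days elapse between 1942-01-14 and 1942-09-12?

241

January 1942: 31 − 14 = 17 days remain.
Then February 1942 (28), March (31), April (30), May (31), June (30), July (31), August (31): 28 + 31 + 30 + 31 + 30 + 31 + 31 = 212 days.
September 1–12, 1942: 12 days.
Total: 17 + 212 + 12 = 241 days.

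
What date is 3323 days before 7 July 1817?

1 June 1808

Count 3323 days before July 7, 1817:
Day-of-year of June 1, 1808: 153.
Day-of-year of July 7, 1817: 188.
1808 has 366 days, so 366 − 153 = 213 days remain in 1808.
Full years 1809–1816: 6 common + 2 leap = 6×365 + 2×366 = 2922 days.
Total: 213 + 2922 + 188 = 3323 days.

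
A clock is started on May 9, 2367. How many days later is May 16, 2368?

373

May 9, 2367 → May 9, 2368: 366 days (2368 is a leap year).
Within May 2368: 16 − 9 = 7 days.
Total: 373 days.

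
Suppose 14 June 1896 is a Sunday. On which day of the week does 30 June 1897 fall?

June 1896: 30 − 14 = 16 days remain.
Then 11 full months totalling 335 days.
June 1–30, 1897: 30 days.
Total: 16 + 335 + 30 = 381 days.
381 mod 7 = 3, so 3 days after Sunday is Wednesday.

Wednesday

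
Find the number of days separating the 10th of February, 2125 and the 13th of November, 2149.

9042

Day-of-year of February 10, 2125: 41.
Day-of-year of November 13, 2149: 317.
2125 has 365 days, so 365 − 41 = 324 days remain in 2125.
Full years 2126–2148: 17 common + 6 leap = 17×365 + 6×366 = 8401 days.
Total: 324 + 8401 + 317 = 9042 days.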